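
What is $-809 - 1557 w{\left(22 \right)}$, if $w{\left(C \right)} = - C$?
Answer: $33445$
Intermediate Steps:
$-809 - 1557 w{\left(22 \right)} = -809 - 1557 \left(\left(-1\right) 22\right) = -809 - -34254 = -809 + 34254 = 33445$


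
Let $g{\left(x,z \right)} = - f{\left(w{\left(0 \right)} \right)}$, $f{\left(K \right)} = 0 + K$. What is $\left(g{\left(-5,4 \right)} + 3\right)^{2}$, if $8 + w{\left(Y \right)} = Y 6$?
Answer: $121$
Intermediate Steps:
$w{\left(Y \right)} = -8 + 6 Y$ ($w{\left(Y \right)} = -8 + Y 6 = -8 + 6 Y$)
$f{\left(K \right)} = K$
$g{\left(x,z \right)} = 8$ ($g{\left(x,z \right)} = - (-8 + 6 \cdot 0) = - (-8 + 0) = \left(-1\right) \left(-8\right) = 8$)
$\left(g{\left(-5,4 \right)} + 3\right)^{2} = \left(8 + 3\right)^{2} = 11^{2} = 121$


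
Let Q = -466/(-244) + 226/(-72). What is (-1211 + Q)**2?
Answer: 7086536823025/4822416 ≈ 1.4695e+6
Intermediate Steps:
Q = -2699/2196 (Q = -466*(-1/244) + 226*(-1/72) = 233/122 - 113/36 = -2699/2196 ≈ -1.2291)
(-1211 + Q)**2 = (-1211 - 2699/2196)**2 = (-2662055/2196)**2 = 7086536823025/4822416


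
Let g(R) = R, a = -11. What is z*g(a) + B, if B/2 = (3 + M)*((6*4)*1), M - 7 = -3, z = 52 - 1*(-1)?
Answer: -247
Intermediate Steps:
z = 53 (z = 52 + 1 = 53)
M = 4 (M = 7 - 3 = 4)
B = 336 (B = 2*((3 + 4)*((6*4)*1)) = 2*(7*(24*1)) = 2*(7*24) = 2*168 = 336)
z*g(a) + B = 53*(-11) + 336 = -583 + 336 = -247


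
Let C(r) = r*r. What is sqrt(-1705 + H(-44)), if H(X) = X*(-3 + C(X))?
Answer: 11*I*sqrt(717) ≈ 294.55*I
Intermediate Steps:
C(r) = r**2
H(X) = X*(-3 + X**2)
sqrt(-1705 + H(-44)) = sqrt(-1705 - 44*(-3 + (-44)**2)) = sqrt(-1705 - 44*(-3 + 1936)) = sqrt(-1705 - 44*1933) = sqrt(-1705 - 85052) = sqrt(-86757) = 11*I*sqrt(717)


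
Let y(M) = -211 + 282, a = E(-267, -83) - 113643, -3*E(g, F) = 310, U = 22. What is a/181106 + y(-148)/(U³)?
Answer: -1797468647/2892625032 ≈ -0.62140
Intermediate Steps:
E(g, F) = -310/3 (E(g, F) = -⅓*310 = -310/3)
a = -341239/3 (a = -310/3 - 113643 = -341239/3 ≈ -1.1375e+5)
y(M) = 71
a/181106 + y(-148)/(U³) = -341239/3/181106 + 71/(22³) = -341239/3*1/181106 + 71/10648 = -341239/543318 + 71*(1/10648) = -341239/543318 + 71/10648 = -1797468647/2892625032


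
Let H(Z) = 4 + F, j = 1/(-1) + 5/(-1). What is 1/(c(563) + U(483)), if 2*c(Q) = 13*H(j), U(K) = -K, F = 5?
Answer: -2/849 ≈ -0.0023557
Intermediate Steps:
j = -6 (j = 1*(-1) + 5*(-1) = -1 - 5 = -6)
H(Z) = 9 (H(Z) = 4 + 5 = 9)
c(Q) = 117/2 (c(Q) = (13*9)/2 = (½)*117 = 117/2)
1/(c(563) + U(483)) = 1/(117/2 - 1*483) = 1/(117/2 - 483) = 1/(-849/2) = -2/849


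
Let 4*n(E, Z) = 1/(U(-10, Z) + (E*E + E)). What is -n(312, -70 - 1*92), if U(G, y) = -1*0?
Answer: -1/390624 ≈ -2.5600e-6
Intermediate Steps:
U(G, y) = 0
n(E, Z) = 1/(4*(E + E**2)) (n(E, Z) = 1/(4*(0 + (E*E + E))) = 1/(4*(0 + (E**2 + E))) = 1/(4*(0 + (E + E**2))) = 1/(4*(E + E**2)))
-n(312, -70 - 1*92) = -1/(4*312*(1 + 312)) = -1/(4*312*313) = -1*1/390624 = -1/390624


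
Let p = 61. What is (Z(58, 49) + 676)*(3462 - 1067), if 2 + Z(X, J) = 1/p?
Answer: 98470425/61 ≈ 1.6143e+6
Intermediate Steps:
Z(X, J) = -121/61 (Z(X, J) = -2 + 1/61 = -121/61)
(Z(58, 49) + 676)*(3462 - 1067) = (-121/61 + 676)*(3462 - 1067) = (41115/61)*2395 = 98470425/61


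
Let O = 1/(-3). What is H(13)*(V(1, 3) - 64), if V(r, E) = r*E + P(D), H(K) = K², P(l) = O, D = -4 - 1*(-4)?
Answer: -31096/3 ≈ -10365.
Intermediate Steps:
D = 0 (D = -4 + 4 = 0)
O = -⅓ ≈ -0.33333
P(l) = -⅓
V(r, E) = -⅓ + E*r (V(r, E) = r*E - ⅓ = E*r - ⅓ = -⅓ + E*r)
H(13)*(V(1, 3) - 64) = 13²*((-⅓ + 3*1) - 64) = 169*((-⅓ + 3) - 64) = 169*(8/3 - 64) = 169*(-184/3) = -31096/3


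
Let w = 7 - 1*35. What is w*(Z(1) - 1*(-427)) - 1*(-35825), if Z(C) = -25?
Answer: 24569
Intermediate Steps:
w = -28 (w = 7 - 35 = -28)
w*(Z(1) - 1*(-427)) - 1*(-35825) = -28*(-25 - 1*(-427)) - 1*(-35825) = -28*(-25 + 427) + 35825 = -28*402 + 35825 = -11256 + 35825 = 24569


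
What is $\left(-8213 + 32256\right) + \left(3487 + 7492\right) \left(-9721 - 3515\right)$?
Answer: $-145294001$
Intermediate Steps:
$\left(-8213 + 32256\right) + \left(3487 + 7492\right) \left(-9721 - 3515\right) = 24043 + 10979 \left(-13236\right) = 24043 - 145318044 = -145294001$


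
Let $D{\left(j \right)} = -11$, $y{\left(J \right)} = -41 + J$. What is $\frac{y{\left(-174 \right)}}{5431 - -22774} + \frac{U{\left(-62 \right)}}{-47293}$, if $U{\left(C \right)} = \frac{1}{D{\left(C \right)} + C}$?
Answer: $- \frac{148447086}{19474926349} \approx -0.0076225$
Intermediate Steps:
$U{\left(C \right)} = \frac{1}{-11 + C}$
$\frac{y{\left(-174 \right)}}{5431 - -22774} + \frac{U{\left(-62 \right)}}{-47293} = \frac{-41 - 174}{5431 - -22774} + \frac{1}{\left(-11 - 62\right) \left(-47293\right)} = - \frac{215}{5431 + 22774} + \frac{1}{-73} \left(- \frac{1}{47293}\right) = - \frac{215}{28205} - - \frac{1}{3452389} = \left(-215\right) \frac{1}{28205} + \frac{1}{3452389} = - \frac{43}{5641} + \frac{1}{3452389} = - \frac{148447086}{19474926349}$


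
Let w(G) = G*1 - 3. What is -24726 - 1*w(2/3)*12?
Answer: -24698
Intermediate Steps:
w(G) = -3 + G (w(G) = G - 3 = -3 + G)
-24726 - 1*w(2/3)*12 = -24726 - 1*(-3 + 2/3)*12 = -24726 - 1*(-3 + 2*(⅓))*12 = -24726 - 1*(-3 + ⅔)*12 = -24726 - 1*(-7/3)*12 = -24726 - (-7)*12/3 = -24726 - 1*(-28) = -24726 + 28 = -24698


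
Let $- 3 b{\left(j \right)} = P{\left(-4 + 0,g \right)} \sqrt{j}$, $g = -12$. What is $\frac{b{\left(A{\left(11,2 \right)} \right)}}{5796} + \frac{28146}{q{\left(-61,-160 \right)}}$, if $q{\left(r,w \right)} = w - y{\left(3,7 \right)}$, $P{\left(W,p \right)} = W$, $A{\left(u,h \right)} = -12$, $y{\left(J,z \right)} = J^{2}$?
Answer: $- \frac{28146}{169} + \frac{2 i \sqrt{3}}{4347} \approx -166.54 + 0.00079689 i$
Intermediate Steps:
$b{\left(j \right)} = \frac{4 \sqrt{j}}{3}$ ($b{\left(j \right)} = - \frac{\left(-4 + 0\right) \sqrt{j}}{3} = - \frac{\left(-4\right) \sqrt{j}}{3} = \frac{4 \sqrt{j}}{3}$)
$q{\left(r,w \right)} = -9 + w$ ($q{\left(r,w \right)} = w - 3^{2} = w - 9 = -9 + w$)
$\frac{b{\left(A{\left(11,2 \right)} \right)}}{5796} + \frac{28146}{q{\left(-61,-160 \right)}} = \frac{\frac{4}{3} \sqrt{-12}}{5796} + \frac{28146}{-9 - 160} = \frac{4 \cdot 2 i \sqrt{3}}{3} \cdot \frac{1}{5796} + \frac{28146}{-169} = \frac{8 i \sqrt{3}}{3} \cdot \frac{1}{5796} + 28146 \left(- \frac{1}{169}\right) = \frac{2 i \sqrt{3}}{4347} - \frac{28146}{169} = - \frac{28146}{169} + \frac{2 i \sqrt{3}}{4347}$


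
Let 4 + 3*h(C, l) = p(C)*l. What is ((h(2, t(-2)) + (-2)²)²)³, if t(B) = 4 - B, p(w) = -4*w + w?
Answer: 481890304/729 ≈ 6.6103e+5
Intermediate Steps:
p(w) = -3*w
h(C, l) = -4/3 - C*l (h(C, l) = -4/3 + ((-3*C)*l)/3 = -4/3 + (-3*C*l)/3 = -4/3 - C*l)
((h(2, t(-2)) + (-2)²)²)³ = (((-4/3 - 1*2*(4 - 1*(-2))) + (-2)²)²)³ = (((-4/3 - 1*2*(4 + 2)) + 4)²)³ = (((-4/3 - 1*2*6) + 4)²)³ = (((-4/3 - 12) + 4)²)³ = ((-40/3 + 4)²)³ = ((-28/3)²)³ = (784/9)³ = 481890304/729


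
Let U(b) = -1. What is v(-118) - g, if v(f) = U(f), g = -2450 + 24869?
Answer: -22420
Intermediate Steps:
g = 22419
v(f) = -1
v(-118) - g = -1 - 1*22419 = -1 - 22419 = -22420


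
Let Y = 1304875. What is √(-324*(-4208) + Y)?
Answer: √2668267 ≈ 1633.5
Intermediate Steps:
√(-324*(-4208) + Y) = √(-324*(-4208) + 1304875) = √(1363392 + 1304875) = √2668267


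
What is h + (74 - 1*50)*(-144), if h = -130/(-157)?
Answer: -542462/157 ≈ -3455.2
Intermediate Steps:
h = 130/157 (h = -130*(-1/157) = 130/157 ≈ 0.82803)
h + (74 - 1*50)*(-144) = 130/157 + (74 - 1*50)*(-144) = 130/157 + (74 - 50)*(-144) = 130/157 + 24*(-144) = 130/157 - 3456 = -542462/157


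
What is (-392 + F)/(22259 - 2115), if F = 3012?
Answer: 655/5036 ≈ 0.13006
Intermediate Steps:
(-392 + F)/(22259 - 2115) = (-392 + 3012)/(22259 - 2115) = 2620/20144 = 2620*(1/20144) = 655/5036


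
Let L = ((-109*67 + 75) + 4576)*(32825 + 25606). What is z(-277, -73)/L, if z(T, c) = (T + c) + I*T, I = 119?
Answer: 33313/154959012 ≈ 0.00021498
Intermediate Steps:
L = -154959012 (L = ((-7303 + 75) + 4576)*58431 = (-7228 + 4576)*58431 = -2652*58431 = -154959012)
z(T, c) = c + 120*T (z(T, c) = (T + c) + 119*T = c + 120*T)
z(-277, -73)/L = (-73 + 120*(-277))/(-154959012) = (-73 - 33240)*(-1/154959012) = -33313*(-1/154959012) = 33313/154959012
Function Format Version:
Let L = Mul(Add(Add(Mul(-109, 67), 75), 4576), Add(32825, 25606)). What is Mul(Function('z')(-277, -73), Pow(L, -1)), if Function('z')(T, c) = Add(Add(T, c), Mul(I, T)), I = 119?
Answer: Rational(33313, 154959012) ≈ 0.00021498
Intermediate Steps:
L = -154959012 (L = Mul(Add(Add(-7303, 75), 4576), 58431) = Mul(Add(-7228, 4576), 58431) = Mul(-2652, 58431) = -154959012)
Function('z')(T, c) = Add(c, Mul(120, T)) (Function('z')(T, c) = Add(Add(T, c), Mul(119, T)) = Add(c, Mul(120, T)))
Mul(Function('z')(-277, -73), Pow(L, -1)) = Mul(Add(-73, Mul(120, -277)), Pow(-154959012, -1)) = Mul(Add(-73, -33240), Rational(-1, 154959012)) = Mul(-33313, Rational(-1, 154959012)) = Rational(33313, 154959012)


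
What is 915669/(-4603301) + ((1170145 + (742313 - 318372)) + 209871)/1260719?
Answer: 7149755756046/5803469033419 ≈ 1.2320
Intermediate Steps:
915669/(-4603301) + ((1170145 + (742313 - 318372)) + 209871)/1260719 = 915669*(-1/4603301) + ((1170145 + 423941) + 209871)*(1/1260719) = -915669/4603301 + (1594086 + 209871)*(1/1260719) = -915669/4603301 + 1803957*(1/1260719) = -915669/4603301 + 1803957/1260719 = 7149755756046/5803469033419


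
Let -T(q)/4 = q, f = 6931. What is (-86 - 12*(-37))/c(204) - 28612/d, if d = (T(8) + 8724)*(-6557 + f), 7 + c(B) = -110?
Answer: -291784217/95086134 ≈ -3.0686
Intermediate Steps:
c(B) = -117 (c(B) = -7 - 110 = -117)
T(q) = -4*q
d = 3250808 (d = (-4*8 + 8724)*(-6557 + 6931) = (-32 + 8724)*374 = 8692*374 = 3250808)
(-86 - 12*(-37))/c(204) - 28612/d = (-86 - 12*(-37))/(-117) - 28612/3250808 = (-86 + 444)*(-1/117) - 28612*1/3250808 = 358*(-1/117) - 7153/812702 = -358/117 - 7153/812702 = -291784217/95086134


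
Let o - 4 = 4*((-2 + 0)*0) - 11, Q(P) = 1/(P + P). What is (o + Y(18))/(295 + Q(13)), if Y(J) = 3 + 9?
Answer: 130/7671 ≈ 0.016947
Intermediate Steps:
Y(J) = 12
Q(P) = 1/(2*P)
o = -7 (o = 4 + (4*((-2 + 0)*0) - 11) = 4 + (4*(-2*0) - 11) = 4 + (4*0 - 11) = 4 + (0 - 11) = 4 - 11 = -7)
(o + Y(18))/(295 + Q(13)) = (-7 + 12)/(295 + (½)/13) = 5/(295 + (½)*(1/13)) = 5/(295 + 1/26) = 5/(7671/26) = 5*(26/7671) = 130/7671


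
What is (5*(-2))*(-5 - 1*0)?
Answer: 50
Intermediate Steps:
(5*(-2))*(-5 - 1*0) = -10*(-5 + 0) = -10*(-5) = 50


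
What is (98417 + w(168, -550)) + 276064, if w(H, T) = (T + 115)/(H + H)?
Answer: 41941727/112 ≈ 3.7448e+5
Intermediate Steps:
w(H, T) = (115 + T)/(2*H) (w(H, T) = (115 + T)/((2*H)) = (115 + T)*(1/(2*H)) = (115 + T)/(2*H))
(98417 + w(168, -550)) + 276064 = (98417 + (½)*(115 - 550)/168) + 276064 = (98417 + (½)*(1/168)*(-435)) + 276064 = (98417 - 145/112) + 276064 = 11022559/112 + 276064 = 41941727/112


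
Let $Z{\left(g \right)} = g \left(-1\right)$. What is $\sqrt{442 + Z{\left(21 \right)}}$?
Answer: $\sqrt{421} \approx 20.518$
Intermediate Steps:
$Z{\left(g \right)} = - g$
$\sqrt{442 + Z{\left(21 \right)}} = \sqrt{442 - 21} = \sqrt{421}$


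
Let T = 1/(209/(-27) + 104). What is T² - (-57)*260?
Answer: 100106151549/6754801 ≈ 14820.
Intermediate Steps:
T = 27/2599 (T = 1/(209*(-1/27) + 104) = 1/(-209/27 + 104) = 1/(2599/27) = 27/2599 ≈ 0.010389)
T² - (-57)*260 = (27/2599)² - (-57)*260 = 729/6754801 - 1*(-14820) = 729/6754801 + 14820 = 100106151549/6754801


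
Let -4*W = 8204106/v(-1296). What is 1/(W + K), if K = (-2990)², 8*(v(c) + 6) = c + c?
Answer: 220/1968189351 ≈ 1.1178e-7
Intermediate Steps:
v(c) = -6 + c/4 (v(c) = -6 + (c + c)/8 = -6 + (2*c)/8 = -6 + c/4)
W = 1367351/220 (W = -4102053/(2*(-6 + (¼)*(-1296))) = -4102053/(2*(-6 - 324)) = -4102053/(2*(-330)) = -4102053*(-1)/(2*330) = -¼*(-1367351/55) = 1367351/220 ≈ 6215.2)
K = 8940100
1/(W + K) = 1/(1367351/220 + 8940100) = 1/(1968189351/220) = 220/1968189351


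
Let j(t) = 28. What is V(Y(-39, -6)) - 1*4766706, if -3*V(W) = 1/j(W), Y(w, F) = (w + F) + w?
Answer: -400403305/84 ≈ -4.7667e+6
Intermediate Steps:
Y(w, F) = F + 2*w (Y(w, F) = (F + w) + w = F + 2*w)
V(W) = -1/84 (V(W) = -⅓/28 = -⅓*1/28 = -1/84)
V(Y(-39, -6)) - 1*4766706 = -1/84 - 1*4766706 = -1/84 - 4766706 = -400403305/84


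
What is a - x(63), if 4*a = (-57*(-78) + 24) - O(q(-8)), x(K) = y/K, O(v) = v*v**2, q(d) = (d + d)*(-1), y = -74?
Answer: 11929/126 ≈ 94.675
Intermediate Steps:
q(d) = -2*d (q(d) = (2*d)*(-1) = -2*d)
O(v) = v**3
x(K) = -74/K
a = 187/2 (a = ((-57*(-78) + 24) - (-2*(-8))**3)/4 = ((4446 + 24) - 1*16**3)/4 = (4470 - 1*4096)/4 = (4470 - 4096)/4 = (1/4)*374 = 187/2 ≈ 93.500)
a - x(63) = 187/2 - (-74)/63 = 187/2 - 1*(-74/63) = 187/2 + 74/63 = 11929/126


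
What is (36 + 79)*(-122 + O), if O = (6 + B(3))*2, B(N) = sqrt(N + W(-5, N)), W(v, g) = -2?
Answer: -12420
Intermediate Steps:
B(N) = sqrt(-2 + N) (B(N) = sqrt(N - 2) = sqrt(-2 + N))
O = 14 (O = (6 + sqrt(-2 + 3))*2 = (6 + sqrt(1))*2 = (6 + 1)*2 = 7*2 = 14)
(36 + 79)*(-122 + O) = (36 + 79)*(-122 + 14) = 115*(-108) = -12420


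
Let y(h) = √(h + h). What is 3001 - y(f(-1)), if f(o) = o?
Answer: 3001 - I*√2 ≈ 3001.0 - 1.4142*I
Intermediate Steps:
y(h) = √2*√h (y(h) = √(2*h) = √2*√h)
3001 - y(f(-1)) = 3001 - √2*√(-1) = 3001 - √2*I = 3001 - I*√2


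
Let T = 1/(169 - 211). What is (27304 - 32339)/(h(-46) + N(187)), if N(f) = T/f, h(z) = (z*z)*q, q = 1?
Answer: -39544890/16619063 ≈ -2.3795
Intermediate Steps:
T = -1/42 (T = 1/(-42) = -1/42 ≈ -0.023810)
h(z) = z**2 (h(z) = (z*z)*1 = z**2*1 = z**2)
N(f) = -1/(42*f)
(27304 - 32339)/(h(-46) + N(187)) = (27304 - 32339)/((-46)**2 - 1/42/187) = -5035/(2116 - 1/42*1/187) = -5035/(2116 - 1/7854) = -5035/16619063/7854 = -5035*7854/16619063 = -39544890/16619063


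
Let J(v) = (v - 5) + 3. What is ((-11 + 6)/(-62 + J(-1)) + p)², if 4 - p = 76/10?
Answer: 52441/4225 ≈ 12.412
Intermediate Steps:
J(v) = -2 + v (J(v) = (-5 + v) + 3 = -2 + v)
p = -18/5 (p = 4 - 76/10 = 4 - 1*38/5 = 4 - 38/5 = -18/5 ≈ -3.6000)
((-11 + 6)/(-62 + J(-1)) + p)² = ((-11 + 6)/(-62 + (-2 - 1)) - 18/5)² = (-5/(-62 - 3) - 18/5)² = (-5/(-65) - 18/5)² = (-5*(-1/65) - 18/5)² = (1/13 - 18/5)² = (-229/65)² = 52441/4225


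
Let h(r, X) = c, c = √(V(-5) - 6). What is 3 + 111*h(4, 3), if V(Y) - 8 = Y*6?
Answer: 3 + 222*I*√7 ≈ 3.0 + 587.36*I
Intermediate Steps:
V(Y) = 8 + 6*Y (V(Y) = 8 + Y*6 = 8 + 6*Y)
c = 2*I*√7 (c = √((8 + 6*(-5)) - 6) = √((8 - 30) - 6) = √(-22 - 6) = √(-28) = 2*I*√7 ≈ 5.2915*I)
h(r, X) = 2*I*√7
3 + 111*h(4, 3) = 3 + 111*(2*I*√7) = 3 + 222*I*√7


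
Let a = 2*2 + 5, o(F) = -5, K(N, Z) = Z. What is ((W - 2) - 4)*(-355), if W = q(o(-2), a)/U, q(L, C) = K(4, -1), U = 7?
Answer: 15265/7 ≈ 2180.7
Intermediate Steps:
a = 9 (a = 4 + 5 = 9)
q(L, C) = -1
W = -⅐ (W = -1/7 = -1*⅐ = -⅐ ≈ -0.14286)
((W - 2) - 4)*(-355) = ((-⅐ - 2) - 4)*(-355) = (-15/7 - 4)*(-355) = -43/7*(-355) = 15265/7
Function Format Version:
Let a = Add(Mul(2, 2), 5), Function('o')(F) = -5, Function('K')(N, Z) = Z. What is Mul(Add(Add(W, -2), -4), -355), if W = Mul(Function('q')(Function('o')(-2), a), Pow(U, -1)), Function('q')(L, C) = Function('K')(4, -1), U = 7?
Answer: Rational(15265, 7) ≈ 2180.7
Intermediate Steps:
a = 9 (a = Add(4, 5) = 9)
Function('q')(L, C) = -1
W = Rational(-1, 7) (W = Mul(-1, Pow(7, -1)) = Mul(-1, Rational(1, 7)) = Rational(-1, 7) ≈ -0.14286)
Mul(Add(Add(W, -2), -4), -355) = Mul(Add(Add(Rational(-1, 7), -2), -4), -355) = Mul(Add(Rational(-15, 7), -4), -355) = Mul(Rational(-43, 7), -355) = Rational(15265, 7)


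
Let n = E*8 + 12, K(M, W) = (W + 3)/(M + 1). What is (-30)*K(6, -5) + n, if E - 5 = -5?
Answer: 144/7 ≈ 20.571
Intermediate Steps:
E = 0 (E = 5 - 5 = 0)
K(M, W) = (3 + W)/(1 + M)
n = 12 (n = 0*8 + 12 = 0 + 12 = 12)
(-30)*K(6, -5) + n = (-30)*((3 - 5)/(1 + 6)) + 12 = (-5*6)*(-2/7) + 12 = -30*(-2)/7 + 12 = -30*(-2/7) + 12 = 60/7 + 12 = 144/7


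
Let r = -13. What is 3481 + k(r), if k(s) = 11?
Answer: 3492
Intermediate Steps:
3481 + k(r) = 3481 + 11 = 3492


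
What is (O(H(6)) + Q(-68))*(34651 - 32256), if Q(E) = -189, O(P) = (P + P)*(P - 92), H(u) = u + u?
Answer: -5051055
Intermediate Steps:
H(u) = 2*u
O(P) = 2*P*(-92 + P) (O(P) = (2*P)*(-92 + P) = 2*P*(-92 + P))
(O(H(6)) + Q(-68))*(34651 - 32256) = (2*(2*6)*(-92 + 2*6) - 189)*(34651 - 32256) = (2*12*(-92 + 12) - 189)*2395 = (2*12*(-80) - 189)*2395 = (-1920 - 189)*2395 = -2109*2395 = -5051055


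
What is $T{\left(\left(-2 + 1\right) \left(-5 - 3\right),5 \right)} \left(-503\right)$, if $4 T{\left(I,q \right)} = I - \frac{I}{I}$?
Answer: $- \frac{3521}{4} \approx -880.25$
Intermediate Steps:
$T{\left(I,q \right)} = - \frac{1}{4} + \frac{I}{4}$ ($T{\left(I,q \right)} = \frac{I - \frac{I}{I}}{4} = \frac{I - 1}{4} = \frac{-1 + I}{4} = - \frac{1}{4} + \frac{I}{4}$)
$T{\left(\left(-2 + 1\right) \left(-5 - 3\right),5 \right)} \left(-503\right) = \left(- \frac{1}{4} + \frac{\left(-2 + 1\right) \left(-5 - 3\right)}{4}\right) \left(-503\right) = \left(- \frac{1}{4} + \frac{\left(-1\right) \left(-8\right)}{4}\right) \left(-503\right) = \left(- \frac{1}{4} + \frac{1}{4} \cdot 8\right) \left(-503\right) = \left(- \frac{1}{4} + 2\right) \left(-503\right) = \frac{7}{4} \left(-503\right) = - \frac{3521}{4}$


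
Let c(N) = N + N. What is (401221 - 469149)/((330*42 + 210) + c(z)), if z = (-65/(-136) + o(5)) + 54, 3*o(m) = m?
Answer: -13857312/2893187 ≈ -4.7896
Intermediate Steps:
o(m) = m/3
z = 22907/408 (z = (-65/(-136) + (1/3)*5) + 54 = (-65*(-1/136) + 5/3) + 54 = (65/136 + 5/3) + 54 = 875/408 + 54 = 22907/408 ≈ 56.145)
c(N) = 2*N
(401221 - 469149)/((330*42 + 210) + c(z)) = (401221 - 469149)/((330*42 + 210) + 2*(22907/408)) = -67928/((13860 + 210) + 22907/204) = -67928/(14070 + 22907/204) = -67928/2893187/204 = -67928*204/2893187 = -13857312/2893187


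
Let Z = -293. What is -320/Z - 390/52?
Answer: -3755/586 ≈ -6.4079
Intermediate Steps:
-320/Z - 390/52 = -320/(-293) - 390/52 = -320*(-1/293) - 390*1/52 = 320/293 - 15/2 = -3755/586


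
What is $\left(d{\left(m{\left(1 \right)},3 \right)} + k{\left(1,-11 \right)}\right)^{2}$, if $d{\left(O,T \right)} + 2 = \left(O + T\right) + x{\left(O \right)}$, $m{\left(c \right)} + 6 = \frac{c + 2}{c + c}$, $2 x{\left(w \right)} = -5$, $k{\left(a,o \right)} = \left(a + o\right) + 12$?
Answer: $16$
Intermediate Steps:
$k{\left(a,o \right)} = 12 + a + o$
$x{\left(w \right)} = - \frac{5}{2}$ ($x{\left(w \right)} = \frac{1}{2} \left(-5\right) = - \frac{5}{2}$)
$m{\left(c \right)} = -6 + \frac{2 + c}{2 c}$ ($m{\left(c \right)} = -6 + \frac{c + 2}{c + c} = -6 + \frac{2 + c}{2 c}$)
$d{\left(O,T \right)} = - \frac{9}{2} + O + T$ ($d{\left(O,T \right)} = -2 - \left(\frac{5}{2} - O - T\right) = -2 + \left(- \frac{5}{2} + O + T\right) = - \frac{9}{2} + O + T$)
$\left(d{\left(m{\left(1 \right)},3 \right)} + k{\left(1,-11 \right)}\right)^{2} = \left(\left(- \frac{9}{2} - \left(\frac{11}{2} - 1^{-1}\right) + 3\right) + \left(12 + 1 - 11\right)\right)^{2} = \left(\left(- \frac{9}{2} + \left(- \frac{11}{2} + 1\right) + 3\right) + 2\right)^{2} = \left(\left(- \frac{9}{2} - \frac{9}{2} + 3\right) + 2\right)^{2} = \left(-6 + 2\right)^{2} = \left(-4\right)^{2} = 16$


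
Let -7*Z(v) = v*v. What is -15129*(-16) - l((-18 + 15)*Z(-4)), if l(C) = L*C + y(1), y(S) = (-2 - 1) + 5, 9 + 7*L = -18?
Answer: 11862334/49 ≈ 2.4209e+5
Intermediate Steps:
L = -27/7 (L = -9/7 + (⅐)*(-18) = -9/7 - 18/7 = -27/7 ≈ -3.8571)
y(S) = 2 (y(S) = -3 + 5 = 2)
Z(v) = -v²/7 (Z(v) = -v*v/7 = -v²/7)
l(C) = 2 - 27*C/7 (l(C) = -27*C/7 + 2 = 2 - 27*C/7)
-15129*(-16) - l((-18 + 15)*Z(-4)) = -15129*(-16) - (2 - 27*(-18 + 15)*(-⅐*(-4)²)/7) = 242064 - (2 - (-81)*(-⅐*16)/7) = 242064 - (2 - (-81)*(-16)/(7*7)) = 242064 - (2 - 27/7*48/7) = 242064 - (2 - 1296/49) = 242064 - 1*(-1198/49) = 242064 + 1198/49 = 11862334/49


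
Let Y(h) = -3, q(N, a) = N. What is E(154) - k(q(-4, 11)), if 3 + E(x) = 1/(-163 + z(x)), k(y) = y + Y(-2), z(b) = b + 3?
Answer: 23/6 ≈ 3.8333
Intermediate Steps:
z(b) = 3 + b
k(y) = -3 + y (k(y) = y - 3 = -3 + y)
E(x) = -3 + 1/(-160 + x) (E(x) = -3 + 1/(-163 + (3 + x)) = -3 + 1/(-160 + x))
E(154) - k(q(-4, 11)) = (481 - 3*154)/(-160 + 154) - (-3 - 4) = (481 - 462)/(-6) - 1*(-7) = -⅙*19 + 7 = -19/6 + 7 = 23/6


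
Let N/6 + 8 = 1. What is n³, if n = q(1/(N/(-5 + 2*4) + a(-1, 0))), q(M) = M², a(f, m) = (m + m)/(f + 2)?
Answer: 1/7529536 ≈ 1.3281e-7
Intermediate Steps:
N = -42 (N = -48 + 6*1 = -48 + 6 = -42)
a(f, m) = 2*m/(2 + f) (a(f, m) = (2*m)/(2 + f) = 2*m/(2 + f))
n = 1/196 (n = (1/(-42/(-5 + 2*4) + 2*0/(2 - 1)))² = (1/(-42/(-5 + 8) + 2*0/1))² = (1/(-42/3 + 2*0*1))² = (1/(-42*⅓ + 0))² = (1/(-14 + 0))² = (1/(-14))² = (-1/14)² = 1/196 ≈ 0.0051020)
n³ = (1/196)³ = 1/7529536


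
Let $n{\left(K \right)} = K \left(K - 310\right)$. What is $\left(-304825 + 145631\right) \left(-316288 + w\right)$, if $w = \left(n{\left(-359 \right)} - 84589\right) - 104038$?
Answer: $42145656336$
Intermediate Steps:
$n{\left(K \right)} = K \left(-310 + K\right)$
$w = 51544$ ($w = \left(- 359 \left(-310 - 359\right) - 84589\right) - 104038 = \left(\left(-359\right) \left(-669\right) - 84589\right) - 104038 = \left(240171 - 84589\right) - 104038 = 155582 - 104038 = 51544$)
$\left(-304825 + 145631\right) \left(-316288 + w\right) = \left(-304825 + 145631\right) \left(-316288 + 51544\right) = \left(-159194\right) \left(-264744\right) = 42145656336$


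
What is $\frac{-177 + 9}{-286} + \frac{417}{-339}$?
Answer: $- \frac{10385}{16159} \approx -0.64268$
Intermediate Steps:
$\frac{-177 + 9}{-286} + \frac{417}{-339} = \left(-168\right) \left(- \frac{1}{286}\right) + 417 \left(- \frac{1}{339}\right) = \frac{84}{143} - \frac{139}{113} = - \frac{10385}{16159}$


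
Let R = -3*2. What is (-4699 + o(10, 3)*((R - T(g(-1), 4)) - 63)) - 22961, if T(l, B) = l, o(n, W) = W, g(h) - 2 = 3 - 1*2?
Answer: -27876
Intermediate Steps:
g(h) = 3 (g(h) = 2 + (3 - 1*2) = 2 + (3 - 2) = 2 + 1 = 3)
R = -6
(-4699 + o(10, 3)*((R - T(g(-1), 4)) - 63)) - 22961 = (-4699 + 3*((-6 - 1*3) - 63)) - 22961 = (-4699 + 3*((-6 - 3) - 63)) - 22961 = (-4699 + 3*(-9 - 63)) - 22961 = (-4699 + 3*(-72)) - 22961 = (-4699 - 216) - 22961 = -4915 - 22961 = -27876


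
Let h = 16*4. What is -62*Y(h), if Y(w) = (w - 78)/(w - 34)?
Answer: 434/15 ≈ 28.933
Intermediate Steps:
h = 64
Y(w) = (-78 + w)/(-34 + w)
-62*Y(h) = -62*(-78 + 64)/(-34 + 64) = -62*(-14)/30 = -31*(-14)/15 = -62*(-7/15) = 434/15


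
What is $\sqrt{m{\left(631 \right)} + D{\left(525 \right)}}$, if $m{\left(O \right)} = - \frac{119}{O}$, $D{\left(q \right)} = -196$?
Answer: $\frac{3 i \sqrt{8679405}}{631} \approx 14.007 i$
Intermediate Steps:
$\sqrt{m{\left(631 \right)} + D{\left(525 \right)}} = \sqrt{- \frac{119}{631} - 196} = \sqrt{- \frac{123795}{631}} = \frac{3 i \sqrt{8679405}}{631}$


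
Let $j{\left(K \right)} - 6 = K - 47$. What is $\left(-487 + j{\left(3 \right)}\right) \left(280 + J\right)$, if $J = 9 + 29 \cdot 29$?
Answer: $-593250$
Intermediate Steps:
$j{\left(K \right)} = -41 + K$ ($j{\left(K \right)} = 6 + \left(K - 47\right) = 6 + \left(-47 + K\right) = -41 + K$)
$J = 850$ ($J = 9 + 841 = 850$)
$\left(-487 + j{\left(3 \right)}\right) \left(280 + J\right) = \left(-487 + \left(-41 + 3\right)\right) \left(280 + 850\right) = \left(-487 - 38\right) 1130 = \left(-525\right) 1130 = -593250$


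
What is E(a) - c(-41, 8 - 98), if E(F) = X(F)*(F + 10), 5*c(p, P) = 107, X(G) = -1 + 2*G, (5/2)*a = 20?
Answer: 1243/5 ≈ 248.60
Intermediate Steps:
a = 8 (a = (⅖)*20 = 8)
c(p, P) = 107/5 (c(p, P) = (⅕)*107 = 107/5)
E(F) = (-1 + 2*F)*(10 + F) (E(F) = (-1 + 2*F)*(F + 10) = (-1 + 2*F)*(10 + F))
E(a) - c(-41, 8 - 98) = (-1 + 2*8)*(10 + 8) - 1*107/5 = (-1 + 16)*18 - 107/5 = 15*18 - 107/5 = 270 - 107/5 = 1243/5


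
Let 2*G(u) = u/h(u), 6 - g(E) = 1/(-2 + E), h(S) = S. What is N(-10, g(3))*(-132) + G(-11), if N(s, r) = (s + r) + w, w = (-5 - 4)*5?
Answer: 13201/2 ≈ 6600.5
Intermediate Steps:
g(E) = 6 - 1/(-2 + E)
w = -45 (w = -9*5 = -45)
G(u) = 1/2 (G(u) = (u/u)/2 = (1/2)*1 = 1/2)
N(s, r) = -45 + r + s (N(s, r) = (s + r) - 45 = (r + s) - 45 = -45 + r + s)
N(-10, g(3))*(-132) + G(-11) = (-45 + (-13 + 6*3)/(-2 + 3) - 10)*(-132) + 1/2 = (-45 + (-13 + 18)/1 - 10)*(-132) + 1/2 = (-45 + 1*5 - 10)*(-132) + 1/2 = (-45 + 5 - 10)*(-132) + 1/2 = -50*(-132) + 1/2 = 6600 + 1/2 = 13201/2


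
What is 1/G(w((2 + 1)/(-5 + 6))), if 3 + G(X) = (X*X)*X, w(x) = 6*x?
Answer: 1/5829 ≈ 0.00017156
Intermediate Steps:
G(X) = -3 + X**3 (G(X) = -3 + (X*X)*X = -3 + X**2*X = -3 + X**3)
1/G(w((2 + 1)/(-5 + 6))) = 1/(-3 + (6*((2 + 1)/(-5 + 6)))**3) = 1/(-3 + (6*(3/1))**3) = 1/(-3 + (6*(3*1))**3) = 1/(-3 + (6*3)**3) = 1/(-3 + 18**3) = 1/(-3 + 5832) = 1/5829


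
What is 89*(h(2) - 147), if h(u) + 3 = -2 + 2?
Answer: -13350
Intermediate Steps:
h(u) = -3 (h(u) = -3 + (-2 + 2) = -3 + 0 = -3)
89*(h(2) - 147) = 89*(-3 - 147) = 89*(-150) = -13350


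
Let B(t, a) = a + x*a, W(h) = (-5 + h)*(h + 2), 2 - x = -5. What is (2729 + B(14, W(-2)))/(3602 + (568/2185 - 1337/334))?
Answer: 1991596910/2625971947 ≈ 0.75842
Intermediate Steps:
x = 7 (x = 2 - 1*(-5) = 2 + 5 = 7)
W(h) = (-5 + h)*(2 + h)
B(t, a) = 8*a (B(t, a) = a + 7*a = 8*a)
(2729 + B(14, W(-2)))/(3602 + (568/2185 - 1337/334)) = (2729 + 8*(-10 + (-2)² - 3*(-2)))/(3602 + (568/2185 - 1337/334)) = (2729 + 8*(-10 + 4 + 6))/(3602 + (568*(1/2185) - 1337*1/334)) = (2729 + 8*0)/(3602 + (568/2185 - 1337/334)) = (2729 + 0)/(3602 - 2731633/729790) = 2729/(2625971947/729790) = 2729*(729790/2625971947) = 1991596910/2625971947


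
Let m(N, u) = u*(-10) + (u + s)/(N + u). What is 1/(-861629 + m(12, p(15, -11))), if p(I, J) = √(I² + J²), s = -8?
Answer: -21756077/18745618373516 + 255*√346/18745618373516 ≈ -1.1603e-6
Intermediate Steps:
m(N, u) = -10*u + (-8 + u)/(N + u) (m(N, u) = u*(-10) + (u - 8)/(N + u) = -10*u + (-8 + u)/(N + u))
1/(-861629 + m(12, p(15, -11))) = 1/(-861629 + (-8 + √(15² + (-11)²) - 10*(√(15² + (-11)²))² - 10*12*√(15² + (-11)²))/(12 + √(15² + (-11)²))) = 1/(-861629 + (-8 + √(225 + 121) - 10*(√(225 + 121))² - 10*12*√(225 + 121))/(12 + √(225 + 121))) = 1/(-861629 + (-8 + √346 - 10*(√346)² - 10*12*√346)/(12 + √346)) = 1/(-861629 + (-8 + √346 - 10*346 - 120*√346)/(12 + √346)) = 1/(-861629 + (-8 + √346 - 3460 - 120*√346)/(12 + √346)) = 1/(-861629 + (-3468 - 119*√346)/(12 + √346))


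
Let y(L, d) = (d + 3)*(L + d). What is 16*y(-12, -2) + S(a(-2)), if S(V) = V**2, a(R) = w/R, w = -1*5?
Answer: -871/4 ≈ -217.75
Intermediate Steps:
y(L, d) = (3 + d)*(L + d)
w = -5
a(R) = -5/R
16*y(-12, -2) + S(a(-2)) = 16*((-2)**2 + 3*(-12) + 3*(-2) - 12*(-2)) + (-5/(-2))**2 = 16*(4 - 36 - 6 + 24) + (-5*(-1/2))**2 = 16*(-14) + (5/2)**2 = -224 + 25/4 = -871/4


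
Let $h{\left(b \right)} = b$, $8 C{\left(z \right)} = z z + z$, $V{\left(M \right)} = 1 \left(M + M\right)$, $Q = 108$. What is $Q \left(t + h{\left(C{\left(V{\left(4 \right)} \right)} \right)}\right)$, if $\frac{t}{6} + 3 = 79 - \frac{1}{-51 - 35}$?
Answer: $\frac{2159784}{43} \approx 50228.0$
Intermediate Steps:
$V{\left(M \right)} = 2 M$ ($V{\left(M \right)} = 1 \cdot 2 M = 2 M$)
$t = \frac{19611}{43}$ ($t = -18 + 6 \left(79 - \frac{1}{-51 - 35}\right) = -18 + 6 \left(79 - \frac{1}{-86}\right) = -18 + 6 \left(79 - - \frac{1}{86}\right) = -18 + 6 \left(79 + \frac{1}{86}\right) = -18 + 6 \cdot \frac{6795}{86} = -18 + \frac{20385}{43} = \frac{19611}{43} \approx 456.07$)
$C{\left(z \right)} = \frac{z}{8} + \frac{z^{2}}{8}$ ($C{\left(z \right)} = \frac{z z + z}{8} = \frac{z^{2} + z}{8} = \frac{z + z^{2}}{8} = \frac{z}{8} + \frac{z^{2}}{8}$)
$Q \left(t + h{\left(C{\left(V{\left(4 \right)} \right)} \right)}\right) = 108 \left(\frac{19611}{43} + \frac{2 \cdot 4 \left(1 + 2 \cdot 4\right)}{8}\right) = 108 \left(\frac{19611}{43} + \frac{1}{8} \cdot 8 \left(1 + 8\right)\right) = 108 \left(\frac{19611}{43} + \frac{1}{8} \cdot 8 \cdot 9\right) = 108 \left(\frac{19611}{43} + 9\right) = 108 \cdot \frac{19998}{43} = \frac{2159784}{43}$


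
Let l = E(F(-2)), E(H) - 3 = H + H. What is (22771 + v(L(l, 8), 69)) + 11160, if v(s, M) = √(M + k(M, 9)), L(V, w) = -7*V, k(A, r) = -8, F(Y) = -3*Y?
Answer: 33931 + √61 ≈ 33939.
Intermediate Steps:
E(H) = 3 + 2*H (E(H) = 3 + (H + H) = 3 + 2*H)
l = 15 (l = 3 + 2*(-3*(-2)) = 3 + 2*6 = 3 + 12 = 15)
v(s, M) = √(-8 + M) (v(s, M) = √(M - 8) = √(-8 + M))
(22771 + v(L(l, 8), 69)) + 11160 = (22771 + √(-8 + 69)) + 11160 = (22771 + √61) + 11160 = 33931 + √61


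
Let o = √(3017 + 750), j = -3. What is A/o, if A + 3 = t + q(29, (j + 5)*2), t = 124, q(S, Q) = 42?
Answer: 163*√3767/3767 ≈ 2.6558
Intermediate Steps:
o = √3767 ≈ 61.376
A = 163 (A = -3 + (124 + 42) = -3 + 166 = 163)
A/o = 163/(√3767) = 163*(√3767/3767) = 163*√3767/3767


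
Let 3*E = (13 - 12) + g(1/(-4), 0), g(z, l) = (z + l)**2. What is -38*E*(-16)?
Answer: 646/3 ≈ 215.33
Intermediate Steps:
g(z, l) = (l + z)**2
E = 17/48 (E = ((13 - 12) + (0 + 1/(-4))**2)/3 = (1 + (0 - 1/4)**2)/3 = (1 + (-1/4)**2)/3 = (1 + 1/16)/3 = (1/3)*(17/16) = 17/48 ≈ 0.35417)
-38*E*(-16) = -38*17/48*(-16) = -323/24*(-16) = 646/3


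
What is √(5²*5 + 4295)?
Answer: 2*√1105 ≈ 66.483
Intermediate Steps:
√(5²*5 + 4295) = √(25*5 + 4295) = √(125 + 4295) = √4420 = 2*√1105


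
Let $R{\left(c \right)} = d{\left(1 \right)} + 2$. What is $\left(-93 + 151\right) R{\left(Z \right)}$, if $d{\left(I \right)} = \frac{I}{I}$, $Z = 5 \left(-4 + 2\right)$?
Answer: $174$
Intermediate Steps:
$Z = -10$ ($Z = 5 \left(-2\right) = -10$)
$d{\left(I \right)} = 1$
$R{\left(c \right)} = 3$ ($R{\left(c \right)} = 1 + 2 = 3$)
$\left(-93 + 151\right) R{\left(Z \right)} = \left(-93 + 151\right) 3 = 58 \cdot 3 = 174$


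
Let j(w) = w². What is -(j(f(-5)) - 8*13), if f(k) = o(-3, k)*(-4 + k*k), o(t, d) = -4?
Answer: -6952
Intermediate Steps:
f(k) = 16 - 4*k² (f(k) = -4*(-4 + k*k) = -4*(-4 + k²) = 16 - 4*k²)
-(j(f(-5)) - 8*13) = -((16 - 4*(-5)²)² - 8*13) = -((16 - 4*25)² - 104) = -((16 - 100)² - 104) = -((-84)² - 104) = -(7056 - 104) = -1*6952 = -6952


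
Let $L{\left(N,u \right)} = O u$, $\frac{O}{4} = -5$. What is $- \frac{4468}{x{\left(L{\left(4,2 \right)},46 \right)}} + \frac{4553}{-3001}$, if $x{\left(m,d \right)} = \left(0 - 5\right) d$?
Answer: $\frac{6180639}{345115} \approx 17.909$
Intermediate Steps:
$O = -20$ ($O = 4 \left(-5\right) = -20$)
$L{\left(N,u \right)} = - 20 u$
$x{\left(m,d \right)} = - 5 d$
$- \frac{4468}{x{\left(L{\left(4,2 \right)},46 \right)}} + \frac{4553}{-3001} = - \frac{4468}{\left(-5\right) 46} + \frac{4553}{-3001} = - \frac{4468}{-230} + 4553 \left(- \frac{1}{3001}\right) = \left(-4468\right) \left(- \frac{1}{230}\right) - \frac{4553}{3001} = \frac{2234}{115} - \frac{4553}{3001} = \frac{6180639}{345115}$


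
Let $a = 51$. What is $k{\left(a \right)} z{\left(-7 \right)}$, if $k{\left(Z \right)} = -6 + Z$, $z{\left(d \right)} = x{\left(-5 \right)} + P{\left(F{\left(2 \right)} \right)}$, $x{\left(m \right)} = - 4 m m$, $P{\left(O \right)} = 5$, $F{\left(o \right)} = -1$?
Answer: $-4275$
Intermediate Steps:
$x{\left(m \right)} = - 4 m^{2}$
$z{\left(d \right)} = -95$ ($z{\left(d \right)} = - 4 \left(-5\right)^{2} + 5 = \left(-4\right) 25 + 5 = -100 + 5 = -95$)
$k{\left(a \right)} z{\left(-7 \right)} = \left(-6 + 51\right) \left(-95\right) = 45 \left(-95\right) = -4275$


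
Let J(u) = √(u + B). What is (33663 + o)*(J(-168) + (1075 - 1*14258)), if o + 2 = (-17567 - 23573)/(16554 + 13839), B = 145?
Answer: -1226040132349/2763 + 93001603*I*√23/2763 ≈ -4.4374e+8 + 1.6143e+5*I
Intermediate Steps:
J(u) = √(145 + u) (J(u) = √(u + 145) = √(145 + u))
o = -9266/2763 (o = -2 + (-17567 - 23573)/(16554 + 13839) = -2 - 41140/30393 = -2 - 41140*1/30393 = -2 - 3740/2763 = -9266/2763 ≈ -3.3536)
(33663 + o)*(J(-168) + (1075 - 1*14258)) = (33663 - 9266/2763)*(√(145 - 168) + (1075 - 1*14258)) = 93001603*(√(-23) + (1075 - 14258))/2763 = 93001603*(I*√23 - 13183)/2763 = 93001603*(-13183 + I*√23)/2763 = -1226040132349/2763 + 93001603*I*√23/2763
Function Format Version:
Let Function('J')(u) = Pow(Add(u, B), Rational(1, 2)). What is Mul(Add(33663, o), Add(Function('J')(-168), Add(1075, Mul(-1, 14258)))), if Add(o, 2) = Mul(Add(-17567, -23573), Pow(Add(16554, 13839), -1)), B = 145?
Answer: Add(Rational(-1226040132349, 2763), Mul(Rational(93001603, 2763), I, Pow(23, Rational(1, 2)))) ≈ Add(-4.4374e+8, Mul(1.6143e+5, I))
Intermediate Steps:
Function('J')(u) = Pow(Add(145, u), Rational(1, 2)) (Function('J')(u) = Pow(Add(u, 145), Rational(1, 2)) = Pow(Add(145, u), Rational(1, 2)))
o = Rational(-9266, 2763) (o = Add(-2, Mul(Add(-17567, -23573), Pow(Add(16554, 13839), -1))) = Add(-2, Mul(-41140, Pow(30393, -1))) = Add(-2, Mul(-41140, Rational(1, 30393))) = Add(-2, Rational(-3740, 2763)) = Rational(-9266, 2763) ≈ -3.3536)
Mul(Add(33663, o), Add(Function('J')(-168), Add(1075, Mul(-1, 14258)))) = Mul(Add(33663, Rational(-9266, 2763)), Add(Pow(Add(145, -168), Rational(1, 2)), Add(1075, Mul(-1, 14258)))) = Mul(Rational(93001603, 2763), Add(Pow(-23, Rational(1, 2)), Add(1075, -14258))) = Mul(Rational(93001603, 2763), Add(Mul(I, Pow(23, Rational(1, 2))), -13183)) = Mul(Rational(93001603, 2763), Add(-13183, Mul(I, Pow(23, Rational(1, 2))))) = Add(Rational(-1226040132349, 2763), Mul(Rational(93001603, 2763), I, Pow(23, Rational(1, 2))))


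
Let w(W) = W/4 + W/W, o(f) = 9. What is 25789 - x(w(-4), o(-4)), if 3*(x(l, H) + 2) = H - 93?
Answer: 25819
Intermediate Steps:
w(W) = 1 + W/4 (w(W) = W*(¼) + 1 = W/4 + 1 = 1 + W/4)
x(l, H) = -33 + H/3 (x(l, H) = -2 + (H - 93)/3 = -2 + (-93 + H)/3 = -2 + (-31 + H/3) = -33 + H/3)
25789 - x(w(-4), o(-4)) = 25789 - (-33 + (⅓)*9) = 25789 - (-33 + 3) = 25789 - 1*(-30) = 25789 + 30 = 25819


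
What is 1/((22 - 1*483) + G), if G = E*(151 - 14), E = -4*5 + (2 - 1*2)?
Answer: -1/3201 ≈ -0.00031240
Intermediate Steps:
E = -20 (E = -20 + (2 - 2) = -20 + 0 = -20)
G = -2740 (G = -20*(151 - 14) = -20*137 = -2740)
1/((22 - 1*483) + G) = 1/((22 - 1*483) - 2740) = 1/((22 - 483) - 2740) = 1/(-461 - 2740) = 1/(-3201) = -1/3201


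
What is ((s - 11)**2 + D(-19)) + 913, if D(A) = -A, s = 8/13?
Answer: 175733/169 ≈ 1039.8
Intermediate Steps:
s = 8/13 (s = 8*(1/13) = 8/13 ≈ 0.61539)
((s - 11)**2 + D(-19)) + 913 = ((8/13 - 11)**2 - 1*(-19)) + 913 = ((-135/13)**2 + 19) + 913 = (18225/169 + 19) + 913 = 21436/169 + 913 = 175733/169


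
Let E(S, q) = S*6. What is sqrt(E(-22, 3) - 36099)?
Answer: I*sqrt(36231) ≈ 190.34*I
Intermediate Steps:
E(S, q) = 6*S
sqrt(E(-22, 3) - 36099) = sqrt(6*(-22) - 36099) = sqrt(-132 - 36099) = sqrt(-36231) = I*sqrt(36231)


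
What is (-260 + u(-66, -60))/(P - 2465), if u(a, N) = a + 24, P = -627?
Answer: 151/1546 ≈ 0.097671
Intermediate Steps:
u(a, N) = 24 + a
(-260 + u(-66, -60))/(P - 2465) = (-260 + (24 - 66))/(-627 - 2465) = (-260 - 42)/(-3092) = -302*(-1/3092) = 151/1546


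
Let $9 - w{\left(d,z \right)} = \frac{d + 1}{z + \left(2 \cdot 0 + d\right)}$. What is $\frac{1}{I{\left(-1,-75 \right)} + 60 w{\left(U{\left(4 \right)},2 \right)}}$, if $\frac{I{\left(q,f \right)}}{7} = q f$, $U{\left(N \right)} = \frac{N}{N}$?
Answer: $\frac{1}{1025} \approx 0.00097561$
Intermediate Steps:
$U{\left(N \right)} = 1$
$I{\left(q,f \right)} = 7 f q$ ($I{\left(q,f \right)} = 7 q f = 7 f q$)
$w{\left(d,z \right)} = 9 - \frac{1 + d}{d + z}$ ($w{\left(d,z \right)} = 9 - \frac{d + 1}{z + \left(2 \cdot 0 + d\right)} = 9 - \frac{1 + d}{z + \left(0 + d\right)} = 9 - \frac{1 + d}{z + d} = 9 - \frac{1 + d}{d + z}$)
$\frac{1}{I{\left(-1,-75 \right)} + 60 w{\left(U{\left(4 \right)},2 \right)}} = \frac{1}{7 \left(-75\right) \left(-1\right) + 60 \frac{-1 + 8 \cdot 1 + 9 \cdot 2}{1 + 2}} = \frac{1}{525 + 60 \frac{-1 + 8 + 18}{3}} = \frac{1}{525 + 60 \cdot \frac{1}{3} \cdot 25} = \frac{1}{525 + 60 \cdot \frac{25}{3}} = \frac{1}{525 + 500} = \frac{1}{1025}$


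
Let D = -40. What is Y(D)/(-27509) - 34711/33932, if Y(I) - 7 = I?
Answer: -953745143/933435388 ≈ -1.0218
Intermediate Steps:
Y(I) = 7 + I
Y(D)/(-27509) - 34711/33932 = (7 - 40)/(-27509) - 34711/33932 = -33*(-1/27509) - 34711*1/33932 = 33/27509 - 34711/33932 = -953745143/933435388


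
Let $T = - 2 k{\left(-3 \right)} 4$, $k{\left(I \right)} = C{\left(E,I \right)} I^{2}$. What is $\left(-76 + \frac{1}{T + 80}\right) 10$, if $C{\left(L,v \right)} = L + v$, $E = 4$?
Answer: $- \frac{3035}{4} \approx -758.75$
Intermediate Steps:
$k{\left(I \right)} = I^{2} \left(4 + I\right)$ ($k{\left(I \right)} = \left(4 + I\right) I^{2} = I^{2} \left(4 + I\right)$)
$T = -72$ ($T = - 2 \left(-3\right)^{2} \left(4 - 3\right) 4 = - 2 \cdot 9 \cdot 1 \cdot 4 = \left(-2\right) 9 \cdot 4 = \left(-18\right) 4 = -72$)
$\left(-76 + \frac{1}{T + 80}\right) 10 = \left(-76 + \frac{1}{-72 + 80}\right) 10 = \left(-76 + \frac{1}{8}\right) 10 = \left(- \frac{607}{8}\right) 10 = - \frac{3035}{4}$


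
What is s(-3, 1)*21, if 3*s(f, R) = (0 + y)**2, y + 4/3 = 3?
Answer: 175/9 ≈ 19.444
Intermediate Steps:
y = 5/3 (y = -4/3 + 3 = 5/3 ≈ 1.6667)
s(f, R) = 25/27 (s(f, R) = (0 + 5/3)**2/3 = (5/3)**2/3 = (1/3)*(25/9) = 25/27)
s(-3, 1)*21 = (25/27)*21 = 175/9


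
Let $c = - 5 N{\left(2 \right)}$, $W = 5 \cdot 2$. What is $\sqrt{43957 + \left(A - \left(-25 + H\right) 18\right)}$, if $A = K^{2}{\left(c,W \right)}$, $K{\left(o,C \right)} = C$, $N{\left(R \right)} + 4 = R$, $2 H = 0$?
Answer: $\sqrt{44507} \approx 210.97$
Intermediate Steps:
$H = 0$ ($H = \frac{1}{2} \cdot 0 = 0$)
$N{\left(R \right)} = -4 + R$
$W = 10$
$c = 10$ ($c = - 5 \left(-4 + 2\right) = \left(-5\right) \left(-2\right) = 10$)
$A = 100$ ($A = 10^{2} = 100$)
$\sqrt{43957 + \left(A - \left(-25 + H\right) 18\right)} = \sqrt{43957 - \left(-100 + \left(-25 + 0\right) 18\right)} = \sqrt{43957 - \left(-100 - 450\right)} = \sqrt{43957 + \left(100 - -450\right)} = \sqrt{43957 + \left(100 + 450\right)} = \sqrt{43957 + 550} = \sqrt{44507}$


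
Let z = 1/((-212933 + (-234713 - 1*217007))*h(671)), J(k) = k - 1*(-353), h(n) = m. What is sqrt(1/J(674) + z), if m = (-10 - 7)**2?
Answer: sqrt(1083603833317590)/1054925157 ≈ 0.031204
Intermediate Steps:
m = 289 (m = (-17)**2 = 289)
h(n) = 289
J(k) = 353 + k (J(k) = k + 353 = 353 + k)
z = -1/192084717 (z = 1/(-212933 + (-234713 - 1*217007)*289) = (1/289)/(-212933 + (-234713 - 217007)) = (1/289)/(-212933 - 451720) = (1/289)/(-664653) = -1/664653*1/289 = -1/192084717 ≈ -5.2060e-9)
sqrt(1/J(674) + z) = sqrt(1/(353 + 674) - 1/192084717) = sqrt(1/1027 - 1/192084717) = sqrt(192083690/197271004359) = sqrt(1083603833317590)/1054925157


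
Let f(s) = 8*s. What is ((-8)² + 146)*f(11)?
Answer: 18480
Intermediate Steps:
((-8)² + 146)*f(11) = ((-8)² + 146)*(8*11) = (64 + 146)*88 = 210*88 = 18480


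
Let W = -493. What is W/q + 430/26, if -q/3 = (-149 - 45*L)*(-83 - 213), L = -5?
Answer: 14503511/877344 ≈ 16.531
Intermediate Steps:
q = 67488 (q = -3*(-149 - 45*(-5))*(-83 - 213) = -3*(-149 + 225)*(-296) = -228*(-296) = -3*(-22496) = 67488)
W/q + 430/26 = -493/67488 + 430/26 = -493*1/67488 + 430*(1/26) = -493/67488 + 215/13 = 14503511/877344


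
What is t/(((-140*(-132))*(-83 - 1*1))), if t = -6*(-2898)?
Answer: -69/6160 ≈ -0.011201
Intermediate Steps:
t = 17388
t/(((-140*(-132))*(-83 - 1*1))) = 17388/(((-140*(-132))*(-83 - 1*1))) = 17388/((18480*(-83 - 1))) = 17388/((18480*(-84))) = 17388/(-1552320) = 17388*(-1/1552320) = -69/6160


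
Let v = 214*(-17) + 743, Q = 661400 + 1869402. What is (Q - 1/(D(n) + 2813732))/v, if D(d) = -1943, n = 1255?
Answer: -7116081224777/8140129155 ≈ -874.20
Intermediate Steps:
Q = 2530802
v = -2895 (v = -3638 + 743 = -2895)
(Q - 1/(D(n) + 2813732))/v = (2530802 - 1/(-1943 + 2813732))/(-2895) = (2530802 - 1/2811789)*(-1/2895) = (7116081224777/2811789)*(-1/2895) = -7116081224777/8140129155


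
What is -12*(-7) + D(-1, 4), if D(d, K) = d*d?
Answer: 85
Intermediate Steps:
D(d, K) = d**2
-12*(-7) + D(-1, 4) = -12*(-7) + (-1)**2 = 84 + 1 = 85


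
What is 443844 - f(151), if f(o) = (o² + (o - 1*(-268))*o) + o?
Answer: 357623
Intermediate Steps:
f(o) = o + o² + o*(268 + o) (f(o) = (o² + (o + 268)*o) + o = (o² + (268 + o)*o) + o = (o² + o*(268 + o)) + o = o + o² + o*(268 + o))
443844 - f(151) = 443844 - 151*(269 + 2*151) = 443844 - 151*(269 + 302) = 443844 - 151*571 = 443844 - 1*86221 = 443844 - 86221 = 357623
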